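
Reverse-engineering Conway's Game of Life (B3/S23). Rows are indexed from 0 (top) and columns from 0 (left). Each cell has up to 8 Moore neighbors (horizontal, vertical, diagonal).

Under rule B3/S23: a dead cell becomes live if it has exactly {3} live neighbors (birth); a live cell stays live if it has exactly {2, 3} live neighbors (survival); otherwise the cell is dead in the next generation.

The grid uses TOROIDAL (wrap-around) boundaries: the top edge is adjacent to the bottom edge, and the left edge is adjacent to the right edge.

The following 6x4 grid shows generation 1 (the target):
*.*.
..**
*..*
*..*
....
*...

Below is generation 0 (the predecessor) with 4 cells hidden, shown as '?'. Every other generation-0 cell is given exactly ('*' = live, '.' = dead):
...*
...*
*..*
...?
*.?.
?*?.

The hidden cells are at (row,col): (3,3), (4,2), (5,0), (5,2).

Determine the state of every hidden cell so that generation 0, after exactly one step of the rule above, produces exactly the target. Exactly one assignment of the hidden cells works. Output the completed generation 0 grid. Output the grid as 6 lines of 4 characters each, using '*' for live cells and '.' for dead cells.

Hidden generation-0 cells (in order): (3,3), (4,2), (5,0), (5,2).
A hidden cell only influences target cells in its own 3x3 neighborhood. Try each of the 2^4 = 16 assignments, step the completed generation 0 forward once under B3/S23, and compare with the target:
  (3,3)=. (4,2)=. (5,0)=. (5,2)=. -> step reproduces the target at every cell -> ACCEPT
  (3,3)=. (4,2)=. (5,0)=. (5,2)=* -> step gives (0,2)='.' but target has '*' -> reject
  (3,3)=. (4,2)=. (5,0)=* (5,2)=. -> step gives (0,0)='.' but target has '*' -> reject
  (3,3)=. (4,2)=. (5,0)=* (5,2)=* -> step gives (0,0)='.' but target has '*' -> reject
  (3,3)=. (4,2)=* (5,0)=. (5,2)=. -> step gives (3,1)='*' but target has '.' -> reject
  (3,3)=. (4,2)=* (5,0)=. (5,2)=* -> step gives (0,2)='.' but target has '*' -> reject
  (3,3)=. (4,2)=* (5,0)=* (5,2)=. -> step gives (0,0)='.' but target has '*' -> reject
  (3,3)=. (4,2)=* (5,0)=* (5,2)=* -> step gives (0,0)='.' but target has '*' -> reject
  (3,3)=* (4,2)=. (5,0)=. (5,2)=. -> step gives (2,2)='*' but target has '.' -> reject
  (3,3)=* (4,2)=. (5,0)=. (5,2)=* -> step gives (0,2)='.' but target has '*' -> reject
  (3,3)=* (4,2)=. (5,0)=* (5,2)=. -> step gives (0,0)='.' but target has '*' -> reject
  (3,3)=* (4,2)=. (5,0)=* (5,2)=* -> step gives (0,0)='.' but target has '*' -> reject
  (3,3)=* (4,2)=* (5,0)=. (5,2)=. -> step gives (2,2)='*' but target has '.' -> reject
  (3,3)=* (4,2)=* (5,0)=. (5,2)=* -> step gives (0,2)='.' but target has '*' -> reject
  (3,3)=* (4,2)=* (5,0)=* (5,2)=. -> step gives (0,0)='.' but target has '*' -> reject
  (3,3)=* (4,2)=* (5,0)=* (5,2)=* -> step gives (0,0)='.' but target has '*' -> reject
Unique solution: (3,3)=dead, (4,2)=dead, (5,0)=dead, (5,2)=dead.
Check: live-neighbor counts of every cell in the completed generation 0:
3131
4133
2122
3213
1211
3122
Applying B3/S23 to generation 0 with these counts gives:
*.*.
..**
*..*
*..*
....
*...
which matches the target exactly.

Answer: ...*
...*
*..*
....
*...
.*..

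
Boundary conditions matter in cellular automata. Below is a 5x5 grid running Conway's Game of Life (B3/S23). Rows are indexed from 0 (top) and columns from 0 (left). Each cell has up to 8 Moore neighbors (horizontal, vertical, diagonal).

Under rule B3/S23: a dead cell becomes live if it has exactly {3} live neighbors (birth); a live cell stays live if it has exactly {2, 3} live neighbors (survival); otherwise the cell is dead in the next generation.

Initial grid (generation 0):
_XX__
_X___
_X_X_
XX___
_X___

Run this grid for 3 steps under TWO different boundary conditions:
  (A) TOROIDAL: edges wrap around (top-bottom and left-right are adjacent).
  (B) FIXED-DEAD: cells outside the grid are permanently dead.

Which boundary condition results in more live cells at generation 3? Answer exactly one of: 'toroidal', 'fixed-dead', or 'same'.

Answer: same

Derivation:
Under TOROIDAL boundary, generation 3:
_X___
_X___
_X___
_XX__
X_X__
Population = 7

Under FIXED-DEAD boundary, generation 3:
XX___
X_X__
_X___
__X__
_X___
Population = 7

Comparison: toroidal=7, fixed-dead=7 -> same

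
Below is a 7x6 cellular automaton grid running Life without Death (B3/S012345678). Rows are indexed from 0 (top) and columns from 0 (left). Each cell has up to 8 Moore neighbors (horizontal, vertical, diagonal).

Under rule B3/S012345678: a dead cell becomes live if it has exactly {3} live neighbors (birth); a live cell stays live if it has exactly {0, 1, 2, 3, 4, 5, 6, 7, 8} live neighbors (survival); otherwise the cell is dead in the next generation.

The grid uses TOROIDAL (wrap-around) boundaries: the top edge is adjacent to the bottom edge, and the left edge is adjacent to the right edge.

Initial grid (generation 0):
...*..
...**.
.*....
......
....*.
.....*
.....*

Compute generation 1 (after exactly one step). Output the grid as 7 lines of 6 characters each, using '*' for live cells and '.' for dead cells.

Simulating step by step:
Generation 0 (given above): 7 live cells
Generation 1: 10 live cells
(generation 1 grid is the final answer)

Answer: ...*..
..***.
.*....
......
....*.
....**
....**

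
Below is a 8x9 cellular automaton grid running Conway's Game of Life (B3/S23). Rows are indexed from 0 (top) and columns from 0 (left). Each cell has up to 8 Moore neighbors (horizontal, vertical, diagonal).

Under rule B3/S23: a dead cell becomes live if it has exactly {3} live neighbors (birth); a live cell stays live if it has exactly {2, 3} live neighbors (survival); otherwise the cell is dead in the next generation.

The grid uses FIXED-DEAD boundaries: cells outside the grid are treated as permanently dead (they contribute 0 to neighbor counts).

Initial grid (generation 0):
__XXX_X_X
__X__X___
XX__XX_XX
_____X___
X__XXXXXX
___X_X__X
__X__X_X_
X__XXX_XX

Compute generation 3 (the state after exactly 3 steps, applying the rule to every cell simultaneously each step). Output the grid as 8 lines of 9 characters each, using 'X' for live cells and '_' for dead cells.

Simulating step by step:
Generation 0 (given above): 33 live cells
Generation 1: 26 live cells
__XXXX___
__X_____X
_X__XX___
XX_X_____
___X___XX
__XX____X
__X__X_X_
___XXX_XX
Generation 2: 30 live cells
__XXX____
_XX______
XX_XX____
XX_X_____
_X_XX__XX
__XXX_X_X
__X__X_X_
___XXX_XX
Generation 3: 20 live cells
(generation 3 grid is the final answer)

Answer: _XXX_____
X________
___XX____
_________
XX___X_XX
_X____X_X
__X______
___XXX_XX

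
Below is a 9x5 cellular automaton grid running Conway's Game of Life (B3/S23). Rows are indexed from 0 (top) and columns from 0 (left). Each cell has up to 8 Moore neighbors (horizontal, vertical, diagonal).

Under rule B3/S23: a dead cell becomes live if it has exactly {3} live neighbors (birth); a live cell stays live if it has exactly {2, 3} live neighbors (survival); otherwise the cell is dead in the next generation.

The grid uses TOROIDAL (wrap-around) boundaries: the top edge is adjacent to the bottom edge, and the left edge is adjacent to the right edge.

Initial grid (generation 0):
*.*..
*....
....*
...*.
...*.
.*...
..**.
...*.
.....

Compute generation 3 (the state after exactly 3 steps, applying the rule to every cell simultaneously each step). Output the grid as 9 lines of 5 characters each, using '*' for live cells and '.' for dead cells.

Simulating step by step:
Generation 0 (given above): 10 live cells
Generation 1: 13 live cells
.*...
**..*
....*
...**
..*..
...*.
..**.
..**.
.....
Generation 2: 12 live cells
.*...
.*..*
.....
...**
..*.*
...*.
....*
..**.
..*..
Generation 3: 20 live cells
(generation 3 grid is the final answer)

Answer: ***..
*....
*..**
...**
..*.*
...**
..*.*
..**.
.***.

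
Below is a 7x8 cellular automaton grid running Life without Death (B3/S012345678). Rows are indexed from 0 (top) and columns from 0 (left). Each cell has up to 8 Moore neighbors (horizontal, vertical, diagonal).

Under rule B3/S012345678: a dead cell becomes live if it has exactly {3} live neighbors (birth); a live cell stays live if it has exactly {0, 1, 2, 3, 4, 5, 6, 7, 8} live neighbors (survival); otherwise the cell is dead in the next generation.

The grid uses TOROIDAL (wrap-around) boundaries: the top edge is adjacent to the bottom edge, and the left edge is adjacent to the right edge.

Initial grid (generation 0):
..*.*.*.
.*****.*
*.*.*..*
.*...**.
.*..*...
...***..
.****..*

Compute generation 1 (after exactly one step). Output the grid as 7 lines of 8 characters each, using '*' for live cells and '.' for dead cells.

Simulating step by step:
Generation 0 (given above): 26 live cells
Generation 1: 37 live cells
(generation 1 grid is the final answer)

Answer: ..*.*.**
.*****.*
*.*.*..*
.*******
.****.*.
**.***..
.****.**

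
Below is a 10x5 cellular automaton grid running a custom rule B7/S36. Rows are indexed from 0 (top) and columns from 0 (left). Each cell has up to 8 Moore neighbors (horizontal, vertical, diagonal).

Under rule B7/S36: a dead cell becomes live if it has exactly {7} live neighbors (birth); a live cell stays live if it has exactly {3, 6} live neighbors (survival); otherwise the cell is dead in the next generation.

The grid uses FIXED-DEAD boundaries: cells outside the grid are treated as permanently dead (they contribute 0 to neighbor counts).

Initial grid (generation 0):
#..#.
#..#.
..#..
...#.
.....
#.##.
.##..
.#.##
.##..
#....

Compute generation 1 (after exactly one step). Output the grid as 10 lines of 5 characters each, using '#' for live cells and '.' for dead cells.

Answer: .....
.....
.....
.....
.....
..#..
.....
...#.
.##..
.....

Derivation:
Simulating step by step:
Generation 0 (given above): 17 live cells
Generation 1: 4 live cells
(generation 1 grid is the final answer)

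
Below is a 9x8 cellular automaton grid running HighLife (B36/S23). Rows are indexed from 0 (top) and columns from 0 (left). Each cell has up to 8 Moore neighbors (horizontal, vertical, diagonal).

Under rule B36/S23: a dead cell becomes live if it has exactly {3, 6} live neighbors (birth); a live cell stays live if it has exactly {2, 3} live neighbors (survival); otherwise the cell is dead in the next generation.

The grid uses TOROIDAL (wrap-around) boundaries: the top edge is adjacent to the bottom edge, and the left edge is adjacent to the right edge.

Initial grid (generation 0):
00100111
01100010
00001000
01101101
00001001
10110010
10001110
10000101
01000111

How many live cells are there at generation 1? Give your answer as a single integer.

Simulating step by step:
Generation 0 (given above): 30 live cells
Generation 1: 26 live cells
00100000
01110011
10001010
10001110
00001001
11010010
10011001
01000000
01001000
Population at generation 1: 26

Answer: 26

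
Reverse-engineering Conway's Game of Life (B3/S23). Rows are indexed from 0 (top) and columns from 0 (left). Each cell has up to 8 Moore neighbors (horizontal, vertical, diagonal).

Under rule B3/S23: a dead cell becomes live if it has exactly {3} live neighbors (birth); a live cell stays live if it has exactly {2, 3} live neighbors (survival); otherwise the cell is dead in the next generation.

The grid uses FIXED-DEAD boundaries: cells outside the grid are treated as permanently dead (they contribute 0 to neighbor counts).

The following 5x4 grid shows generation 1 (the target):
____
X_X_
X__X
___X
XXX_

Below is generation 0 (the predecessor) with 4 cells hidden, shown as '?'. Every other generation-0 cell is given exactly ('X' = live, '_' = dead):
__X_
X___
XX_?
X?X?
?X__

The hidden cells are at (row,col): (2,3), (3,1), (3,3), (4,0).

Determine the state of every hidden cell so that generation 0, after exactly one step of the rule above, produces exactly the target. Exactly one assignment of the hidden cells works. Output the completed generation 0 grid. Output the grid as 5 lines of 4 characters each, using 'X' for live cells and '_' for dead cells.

Hidden generation-0 cells (in order): (2,3), (3,1), (3,3), (4,0).
A hidden cell only influences target cells in its own 3x3 neighborhood. Try each of the 2^4 = 16 assignments, step the completed generation 0 forward once under B3/S23, and compare with the target:
  (2,3)=_ (3,1)=_ (3,3)=_ (4,0)=_ -> step gives (1,2)='_' but target has 'X' -> reject
  (2,3)=_ (3,1)=_ (3,3)=_ (4,0)=X -> step gives (1,2)='_' but target has 'X' -> reject
  (2,3)=_ (3,1)=_ (3,3)=X (4,0)=_ -> step gives (1,2)='_' but target has 'X' -> reject
  (2,3)=_ (3,1)=_ (3,3)=X (4,0)=X -> step gives (1,2)='_' but target has 'X' -> reject
  (2,3)=_ (3,1)=X (3,3)=_ (4,0)=_ -> step gives (1,2)='_' but target has 'X' -> reject
  (2,3)=_ (3,1)=X (3,3)=_ (4,0)=X -> step gives (1,2)='_' but target has 'X' -> reject
  (2,3)=_ (3,1)=X (3,3)=X (4,0)=_ -> step gives (1,2)='_' but target has 'X' -> reject
  (2,3)=_ (3,1)=X (3,3)=X (4,0)=X -> step gives (1,2)='_' but target has 'X' -> reject
  (2,3)=X (3,1)=_ (3,3)=_ (4,0)=_ -> step gives (2,2)='X' but target has '_' -> reject
  (2,3)=X (3,1)=_ (3,3)=_ (4,0)=X -> step gives (2,2)='X' but target has '_' -> reject
  (2,3)=X (3,1)=_ (3,3)=X (4,0)=_ -> step gives (3,0)='X' but target has '_' -> reject
  (2,3)=X (3,1)=_ (3,3)=X (4,0)=X -> step reproduces the target at every cell -> ACCEPT
  (2,3)=X (3,1)=X (3,3)=_ (4,0)=_ -> step gives (2,0)='_' but target has 'X' -> reject
  (2,3)=X (3,1)=X (3,3)=_ (4,0)=X -> step gives (2,0)='_' but target has 'X' -> reject
  (2,3)=X (3,1)=X (3,3)=X (4,0)=_ -> step gives (2,0)='_' but target has 'X' -> reject
  (2,3)=X (3,1)=X (3,3)=X (4,0)=X -> step gives (2,0)='_' but target has 'X' -> reject
Unique solution: (2,3)=live, (3,1)=dead, (3,3)=live, (4,0)=live.
Check: live-neighbor counts of every cell in the completed generation 0:
1201
2432
3442
4642
2332
Applying B3/S23 to generation 0 with these counts gives:
____
X_X_
X__X
___X
XXX_
which matches the target exactly.

Answer: __X_
X___
XX_X
X_XX
XX__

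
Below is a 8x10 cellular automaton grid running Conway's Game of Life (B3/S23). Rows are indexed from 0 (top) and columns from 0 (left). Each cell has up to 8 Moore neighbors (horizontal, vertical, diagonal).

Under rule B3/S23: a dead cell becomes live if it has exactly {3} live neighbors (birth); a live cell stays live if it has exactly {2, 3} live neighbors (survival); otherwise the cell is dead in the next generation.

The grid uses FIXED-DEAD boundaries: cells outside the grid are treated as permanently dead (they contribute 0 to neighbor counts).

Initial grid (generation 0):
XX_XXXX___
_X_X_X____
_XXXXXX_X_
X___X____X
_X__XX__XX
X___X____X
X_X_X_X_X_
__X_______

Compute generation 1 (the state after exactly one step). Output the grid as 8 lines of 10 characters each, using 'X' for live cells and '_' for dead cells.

Simulating step by step:
Generation 0 (given above): 33 live cells
Generation 1: 27 live cells
(generation 1 grid is the final answer)

Answer: XX_X_XX___
_______X__
XX____X___
X_____XX_X
XX_XXX__XX
X___X__X_X
_____X____
_X_X______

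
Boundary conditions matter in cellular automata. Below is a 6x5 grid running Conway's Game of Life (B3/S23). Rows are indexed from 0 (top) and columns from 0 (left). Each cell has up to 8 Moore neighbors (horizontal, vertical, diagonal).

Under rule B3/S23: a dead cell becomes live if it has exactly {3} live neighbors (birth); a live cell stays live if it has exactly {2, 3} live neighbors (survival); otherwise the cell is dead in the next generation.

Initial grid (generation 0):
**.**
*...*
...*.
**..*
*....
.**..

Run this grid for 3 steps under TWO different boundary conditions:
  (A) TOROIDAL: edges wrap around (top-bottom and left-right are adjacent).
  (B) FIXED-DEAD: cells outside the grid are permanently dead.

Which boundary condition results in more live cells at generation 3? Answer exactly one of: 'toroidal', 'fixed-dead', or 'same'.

Answer: toroidal

Derivation:
Under TOROIDAL boundary, generation 3:
**.**
*..*.
...**
..*.*
.**.*
***.*
Population = 17

Under FIXED-DEAD boundary, generation 3:
.....
.....
...**
..***
.**..
.*...
Population = 8

Comparison: toroidal=17, fixed-dead=8 -> toroidal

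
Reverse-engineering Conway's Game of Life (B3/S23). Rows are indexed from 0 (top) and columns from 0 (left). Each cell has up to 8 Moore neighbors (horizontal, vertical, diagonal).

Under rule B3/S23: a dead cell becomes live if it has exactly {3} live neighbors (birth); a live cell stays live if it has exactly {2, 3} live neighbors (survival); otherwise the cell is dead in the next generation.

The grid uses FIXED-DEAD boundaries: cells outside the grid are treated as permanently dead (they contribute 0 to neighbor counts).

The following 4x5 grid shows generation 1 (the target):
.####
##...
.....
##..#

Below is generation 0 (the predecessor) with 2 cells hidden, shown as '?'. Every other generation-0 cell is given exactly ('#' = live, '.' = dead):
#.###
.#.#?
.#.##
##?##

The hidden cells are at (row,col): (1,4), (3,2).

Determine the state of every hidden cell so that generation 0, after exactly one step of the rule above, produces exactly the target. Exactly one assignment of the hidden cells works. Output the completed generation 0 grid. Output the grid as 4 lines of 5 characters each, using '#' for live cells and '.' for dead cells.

Hidden generation-0 cells (in order): (1,4), (3,2).
A hidden cell only influences target cells in its own 3x3 neighborhood. Try each of the 2^2 = 4 assignments, step the completed generation 0 forward once under B3/S23, and compare with the target:
  (1,4)=. (3,2)=. -> step gives (2,1)='#' but target has '.' -> reject
  (1,4)=. (3,2)=# -> step reproduces the target at every cell -> ACCEPT
  (1,4)=# (3,2)=. -> step gives (0,3)='.' but target has '#' -> reject
  (1,4)=# (3,2)=# -> step gives (0,3)='.' but target has '#' -> reject
Unique solution: (1,4)=dead, (3,2)=live.
Check: live-neighbor counts of every cell in the completed generation 0:
13332
33655
44754
23443
Applying B3/S23 to generation 0 with these counts gives:
.####
##...
.....
##..#
which matches the target exactly.

Answer: #.###
.#.#.
.#.##
#####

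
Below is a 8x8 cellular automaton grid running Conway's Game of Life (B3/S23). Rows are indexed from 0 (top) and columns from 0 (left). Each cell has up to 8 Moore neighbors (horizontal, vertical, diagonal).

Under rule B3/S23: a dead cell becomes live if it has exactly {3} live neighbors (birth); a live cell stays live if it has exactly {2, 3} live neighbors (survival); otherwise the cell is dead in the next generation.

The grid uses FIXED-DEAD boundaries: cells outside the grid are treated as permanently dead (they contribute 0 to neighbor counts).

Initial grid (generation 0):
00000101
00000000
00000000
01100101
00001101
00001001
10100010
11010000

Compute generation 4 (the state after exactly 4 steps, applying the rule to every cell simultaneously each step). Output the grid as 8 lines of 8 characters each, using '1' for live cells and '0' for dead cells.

Simulating step by step:
Generation 0 (given above): 17 live cells
Generation 1: 15 live cells
00000000
00000000
00000000
00001100
00011101
00011001
10110000
11100000
Generation 2: 10 live cells
00000000
00000000
00000000
00010110
00000000
00000110
10001000
10110000
Generation 3: 8 live cells
00000000
00000000
00000000
00000000
00001000
00000100
01011100
01010000
Generation 4: 5 live cells
(generation 4 grid is the final answer)

Answer: 00000000
00000000
00000000
00000000
00000000
00010100
00010100
00010000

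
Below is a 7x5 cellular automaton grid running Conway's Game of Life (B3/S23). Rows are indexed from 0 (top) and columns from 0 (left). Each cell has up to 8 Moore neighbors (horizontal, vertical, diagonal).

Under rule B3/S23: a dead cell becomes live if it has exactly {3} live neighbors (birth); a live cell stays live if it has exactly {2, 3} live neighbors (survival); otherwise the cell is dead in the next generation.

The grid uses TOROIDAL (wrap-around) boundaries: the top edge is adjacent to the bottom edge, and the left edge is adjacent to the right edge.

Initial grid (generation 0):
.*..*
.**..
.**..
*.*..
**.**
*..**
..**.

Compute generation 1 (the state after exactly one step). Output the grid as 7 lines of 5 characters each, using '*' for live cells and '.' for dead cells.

Simulating step by step:
Generation 0 (given above): 17 live cells
Generation 1: 7 live cells
(generation 1 grid is the final answer)

Answer: **...
...*.
*..*.
.....
.....
.....
.**..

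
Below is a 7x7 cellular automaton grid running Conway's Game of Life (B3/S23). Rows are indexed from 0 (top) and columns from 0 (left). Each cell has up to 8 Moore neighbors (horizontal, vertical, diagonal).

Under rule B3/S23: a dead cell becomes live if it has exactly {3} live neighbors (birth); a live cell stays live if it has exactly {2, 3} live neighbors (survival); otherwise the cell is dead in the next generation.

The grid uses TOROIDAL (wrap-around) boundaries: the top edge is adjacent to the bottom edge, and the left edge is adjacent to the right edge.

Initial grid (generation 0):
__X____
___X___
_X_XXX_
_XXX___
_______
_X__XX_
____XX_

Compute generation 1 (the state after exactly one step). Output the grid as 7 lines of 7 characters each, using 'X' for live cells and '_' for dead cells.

Simulating step by step:
Generation 0 (given above): 14 live cells
Generation 1: 14 live cells
(generation 1 grid is the final answer)

Answer: ___XX__
___X___
_X_____
_X_X___
_X_XX__
____XX_
___XXX_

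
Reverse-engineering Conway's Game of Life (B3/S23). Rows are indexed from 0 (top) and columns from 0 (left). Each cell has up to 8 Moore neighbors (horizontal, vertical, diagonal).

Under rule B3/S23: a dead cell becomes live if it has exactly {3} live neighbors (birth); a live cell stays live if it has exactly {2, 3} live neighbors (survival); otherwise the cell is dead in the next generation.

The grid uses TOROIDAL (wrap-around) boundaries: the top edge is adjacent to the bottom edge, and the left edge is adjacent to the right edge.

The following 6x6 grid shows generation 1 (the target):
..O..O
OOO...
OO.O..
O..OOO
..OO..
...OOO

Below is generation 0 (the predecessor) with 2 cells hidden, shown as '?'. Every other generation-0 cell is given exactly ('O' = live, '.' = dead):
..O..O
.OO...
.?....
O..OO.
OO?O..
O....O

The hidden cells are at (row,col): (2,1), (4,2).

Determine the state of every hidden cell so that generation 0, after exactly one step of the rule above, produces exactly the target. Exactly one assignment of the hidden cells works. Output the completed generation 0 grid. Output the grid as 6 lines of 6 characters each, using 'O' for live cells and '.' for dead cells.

Hidden generation-0 cells (in order): (2,1), (4,2).
A hidden cell only influences target cells in its own 3x3 neighborhood. Try each of the 2^2 = 4 assignments, step the completed generation 0 forward once under B3/S23, and compare with the target:
  (2,1)=. (4,2)=. -> step gives (1,0)='.' but target has 'O' -> reject
  (2,1)=. (4,2)=O -> step gives (1,0)='.' but target has 'O' -> reject
  (2,1)=O (4,2)=. -> step gives (4,1)='O' but target has '.' -> reject
  (2,1)=O (4,2)=O -> step reproduces the target at every cell -> ACCEPT
Unique solution: (2,1)=live, (4,2)=live.
Check: live-neighbor counts of every cell in the completed generation 0:
442222
333211
334322
355323
443345
454333
Applying B3/S23 to generation 0 with these counts gives:
..O..O
OOO...
OO.O..
O..OOO
..OO..
...OOO
which matches the target exactly.

Answer: ..O..O
.OO...
.O....
O..OO.
OOOO..
O....O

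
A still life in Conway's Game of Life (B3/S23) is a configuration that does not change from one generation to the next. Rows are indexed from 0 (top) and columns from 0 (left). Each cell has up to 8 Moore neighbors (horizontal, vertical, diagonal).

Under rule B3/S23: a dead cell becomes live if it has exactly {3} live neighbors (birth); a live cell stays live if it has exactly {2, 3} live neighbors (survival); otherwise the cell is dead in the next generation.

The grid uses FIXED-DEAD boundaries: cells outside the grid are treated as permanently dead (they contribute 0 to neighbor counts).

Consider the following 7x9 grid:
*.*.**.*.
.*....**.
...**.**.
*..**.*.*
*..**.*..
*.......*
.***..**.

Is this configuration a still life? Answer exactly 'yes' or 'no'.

Compute generation 1 and compare to generation 0 (given above):
Generation 1:
.*...*.*.
.**.....*
..***...*
..*...*..
**.**....
*...***..
.**....*.
Cell (0,0) differs: gen0=1 vs gen1=0 -> NOT a still life.

Answer: no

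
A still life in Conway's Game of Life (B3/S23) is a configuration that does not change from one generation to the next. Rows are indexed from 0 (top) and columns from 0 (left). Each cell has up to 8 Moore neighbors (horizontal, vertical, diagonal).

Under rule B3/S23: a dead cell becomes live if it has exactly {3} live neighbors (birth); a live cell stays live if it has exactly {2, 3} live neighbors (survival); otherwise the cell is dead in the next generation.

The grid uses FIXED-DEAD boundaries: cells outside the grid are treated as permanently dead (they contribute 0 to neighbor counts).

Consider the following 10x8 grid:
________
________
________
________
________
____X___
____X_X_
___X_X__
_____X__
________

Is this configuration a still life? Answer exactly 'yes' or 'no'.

Answer: no

Derivation:
Compute generation 1 and compare to generation 0 (given above):
Generation 1:
________
________
________
________
________
_____X__
___XX___
_____XX_
____X___
________
Cell (5,4) differs: gen0=1 vs gen1=0 -> NOT a still life.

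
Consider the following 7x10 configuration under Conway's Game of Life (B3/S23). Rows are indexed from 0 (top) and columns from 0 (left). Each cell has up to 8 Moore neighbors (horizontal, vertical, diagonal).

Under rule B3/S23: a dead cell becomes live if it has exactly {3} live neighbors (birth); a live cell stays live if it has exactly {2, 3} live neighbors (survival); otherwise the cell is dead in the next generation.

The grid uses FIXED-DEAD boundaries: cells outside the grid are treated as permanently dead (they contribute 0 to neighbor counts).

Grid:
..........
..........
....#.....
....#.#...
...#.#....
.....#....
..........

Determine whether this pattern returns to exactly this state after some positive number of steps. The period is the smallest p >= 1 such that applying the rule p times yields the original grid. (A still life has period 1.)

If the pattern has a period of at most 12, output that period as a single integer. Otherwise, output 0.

Simulating and comparing each generation to the original:
Gen 0 (original, given above): 6 live cells
Gen 1: 6 live cells, differs from original
Gen 2: 6 live cells, MATCHES original -> period = 2

Answer: 2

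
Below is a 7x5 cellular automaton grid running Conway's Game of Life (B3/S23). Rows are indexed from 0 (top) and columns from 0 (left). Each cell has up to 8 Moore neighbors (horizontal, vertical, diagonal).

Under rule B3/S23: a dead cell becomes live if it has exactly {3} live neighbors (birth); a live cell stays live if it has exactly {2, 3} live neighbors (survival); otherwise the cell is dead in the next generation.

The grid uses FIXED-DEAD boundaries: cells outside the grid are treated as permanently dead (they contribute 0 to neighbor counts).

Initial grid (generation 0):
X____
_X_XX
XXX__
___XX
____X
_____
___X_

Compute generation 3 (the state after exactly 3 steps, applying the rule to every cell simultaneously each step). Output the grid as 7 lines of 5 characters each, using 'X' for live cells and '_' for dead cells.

Answer: _____
_____
XX___
XX_XX
_____
_____
_____

Derivation:
Simulating step by step:
Generation 0 (given above): 11 live cells
Generation 1: 9 live cells
_____
___X_
XX___
_XXXX
___XX
_____
_____
Generation 2: 7 live cells
_____
_____
XX__X
XX__X
____X
_____
_____
Generation 3: 6 live cells
(generation 3 grid is the final answer)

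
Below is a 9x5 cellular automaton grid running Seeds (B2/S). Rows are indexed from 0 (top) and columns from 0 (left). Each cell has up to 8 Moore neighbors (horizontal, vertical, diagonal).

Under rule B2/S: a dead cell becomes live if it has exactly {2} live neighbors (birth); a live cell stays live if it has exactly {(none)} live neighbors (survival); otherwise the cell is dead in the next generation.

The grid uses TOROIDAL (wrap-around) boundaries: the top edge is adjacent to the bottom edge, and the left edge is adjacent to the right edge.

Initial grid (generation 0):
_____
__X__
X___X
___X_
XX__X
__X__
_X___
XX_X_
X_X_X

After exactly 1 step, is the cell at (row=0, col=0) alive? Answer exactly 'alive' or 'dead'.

Simulating step by step:
Generation 0 (given above): 15 live cells
Generation 1: 14 live cells
X_X_X
XX_XX
_XX__
__X__
_____
___XX
___XX
_____
_____

Cell (0,0) at generation 1: 1 -> alive

Answer: alive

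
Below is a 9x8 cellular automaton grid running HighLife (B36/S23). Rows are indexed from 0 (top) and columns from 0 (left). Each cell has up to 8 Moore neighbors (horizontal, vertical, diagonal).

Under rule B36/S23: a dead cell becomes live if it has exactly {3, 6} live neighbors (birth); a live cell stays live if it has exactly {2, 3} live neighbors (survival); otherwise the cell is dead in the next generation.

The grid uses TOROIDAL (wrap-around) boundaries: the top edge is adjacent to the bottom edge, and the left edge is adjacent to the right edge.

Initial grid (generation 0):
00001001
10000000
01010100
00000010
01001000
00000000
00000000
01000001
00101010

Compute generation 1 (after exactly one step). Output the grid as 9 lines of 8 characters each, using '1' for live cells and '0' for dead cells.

Simulating step by step:
Generation 0 (given above): 14 live cells
Generation 1: 13 live cells
(generation 1 grid is the final answer)

Answer: 00010101
10001000
00000000
00101100
00000000
00000000
00000000
00000000
10010111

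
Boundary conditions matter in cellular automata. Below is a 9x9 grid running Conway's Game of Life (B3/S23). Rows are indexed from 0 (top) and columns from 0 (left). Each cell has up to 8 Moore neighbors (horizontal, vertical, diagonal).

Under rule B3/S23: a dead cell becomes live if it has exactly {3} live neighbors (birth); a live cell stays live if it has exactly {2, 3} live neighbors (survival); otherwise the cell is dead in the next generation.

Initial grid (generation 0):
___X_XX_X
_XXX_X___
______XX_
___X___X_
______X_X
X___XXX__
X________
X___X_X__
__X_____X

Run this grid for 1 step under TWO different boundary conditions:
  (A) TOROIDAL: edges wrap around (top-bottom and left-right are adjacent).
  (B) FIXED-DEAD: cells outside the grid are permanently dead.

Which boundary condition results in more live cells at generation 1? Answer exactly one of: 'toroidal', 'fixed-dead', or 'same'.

Under TOROIDAL boundary, generation 1:
XX_X_XXX_
__XX_X___
___XX_XX_
________X
____X_X_X
X____XXXX
XX__X_X_X
XX______X
X__XX_X_X
Population = 35

Under FIXED-DEAD boundary, generation 1:
___X_XX__
__XX_X___
___XX_XX_
________X
____X_X__
_____XXX_
XX__X_X__
_X_______
_________
Population = 21

Comparison: toroidal=35, fixed-dead=21 -> toroidal

Answer: toroidal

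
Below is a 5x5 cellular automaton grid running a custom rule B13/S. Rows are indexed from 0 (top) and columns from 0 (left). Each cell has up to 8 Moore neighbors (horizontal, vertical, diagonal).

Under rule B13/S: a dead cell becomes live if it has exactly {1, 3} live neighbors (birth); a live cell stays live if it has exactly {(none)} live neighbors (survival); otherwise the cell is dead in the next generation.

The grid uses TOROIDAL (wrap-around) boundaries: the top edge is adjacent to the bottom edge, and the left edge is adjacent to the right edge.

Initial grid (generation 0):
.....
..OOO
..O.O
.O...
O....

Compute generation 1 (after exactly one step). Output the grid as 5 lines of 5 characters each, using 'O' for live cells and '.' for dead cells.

Simulating step by step:
Generation 0 (given above): 7 live cells
Generation 1: 7 live cells
(generation 1 grid is the final answer)

Answer: ...OO
.....
OO...
O....
..O.O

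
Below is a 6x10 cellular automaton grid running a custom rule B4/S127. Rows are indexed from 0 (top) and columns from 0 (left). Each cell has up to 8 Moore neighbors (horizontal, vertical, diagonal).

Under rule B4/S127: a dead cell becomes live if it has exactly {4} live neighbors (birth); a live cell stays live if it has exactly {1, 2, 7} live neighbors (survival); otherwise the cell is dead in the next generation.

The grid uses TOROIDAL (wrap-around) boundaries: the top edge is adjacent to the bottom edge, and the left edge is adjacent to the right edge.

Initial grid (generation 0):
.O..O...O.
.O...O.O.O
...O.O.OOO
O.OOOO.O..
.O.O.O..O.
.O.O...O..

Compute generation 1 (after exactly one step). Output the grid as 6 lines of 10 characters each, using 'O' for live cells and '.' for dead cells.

Answer: OOO.O.....
OO..OOO...
O.O.......
O........O
.....OO.O.
.O.OO..O..

Derivation:
Simulating step by step:
Generation 0 (given above): 25 live cells
Generation 1: 20 live cells
(generation 1 grid is the final answer)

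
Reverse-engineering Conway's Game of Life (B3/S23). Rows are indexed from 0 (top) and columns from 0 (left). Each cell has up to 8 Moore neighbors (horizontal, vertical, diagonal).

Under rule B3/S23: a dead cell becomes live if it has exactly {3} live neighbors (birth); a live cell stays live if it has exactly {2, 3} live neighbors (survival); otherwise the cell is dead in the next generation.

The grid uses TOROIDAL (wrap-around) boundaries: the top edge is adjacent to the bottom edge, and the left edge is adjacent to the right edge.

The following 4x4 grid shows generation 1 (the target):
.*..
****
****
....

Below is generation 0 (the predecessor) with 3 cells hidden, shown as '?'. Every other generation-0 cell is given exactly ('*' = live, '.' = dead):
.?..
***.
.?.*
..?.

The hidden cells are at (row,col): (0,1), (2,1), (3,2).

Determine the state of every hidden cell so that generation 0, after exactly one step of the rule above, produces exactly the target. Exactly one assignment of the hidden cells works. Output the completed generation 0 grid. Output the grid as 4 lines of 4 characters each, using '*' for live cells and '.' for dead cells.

Answer: ....
***.
...*
....

Derivation:
Hidden generation-0 cells (in order): (0,1), (2,1), (3,2).
A hidden cell only influences target cells in its own 3x3 neighborhood. Try each of the 2^3 = 8 assignments, step the completed generation 0 forward once under B3/S23, and compare with the target:
  (0,1)=. (2,1)=. (3,2)=. -> step reproduces the target at every cell -> ACCEPT
  (0,1)=. (2,1)=. (3,2)=* -> step gives (0,1)='.' but target has '*' -> reject
  (0,1)=. (2,1)=* (3,2)=. -> step gives (2,0)='.' but target has '*' -> reject
  (0,1)=. (2,1)=* (3,2)=* -> step gives (0,1)='.' but target has '*' -> reject
  (0,1)=* (2,1)=. (3,2)=. -> step gives (0,0)='*' but target has '.' -> reject
  (0,1)=* (2,1)=. (3,2)=* -> step gives (0,0)='*' but target has '.' -> reject
  (0,1)=* (2,1)=* (3,2)=. -> step gives (0,0)='*' but target has '.' -> reject
  (0,1)=* (2,1)=* (3,2)=* -> step gives (0,0)='*' but target has '.' -> reject
Unique solution: (0,1)=dead, (2,1)=dead, (3,2)=dead.
Check: live-neighbor counts of every cell in the completed generation 0:
2322
2223
3332
1011
Applying B3/S23 to generation 0 with these counts gives:
.*..
****
****
....
which matches the target exactly.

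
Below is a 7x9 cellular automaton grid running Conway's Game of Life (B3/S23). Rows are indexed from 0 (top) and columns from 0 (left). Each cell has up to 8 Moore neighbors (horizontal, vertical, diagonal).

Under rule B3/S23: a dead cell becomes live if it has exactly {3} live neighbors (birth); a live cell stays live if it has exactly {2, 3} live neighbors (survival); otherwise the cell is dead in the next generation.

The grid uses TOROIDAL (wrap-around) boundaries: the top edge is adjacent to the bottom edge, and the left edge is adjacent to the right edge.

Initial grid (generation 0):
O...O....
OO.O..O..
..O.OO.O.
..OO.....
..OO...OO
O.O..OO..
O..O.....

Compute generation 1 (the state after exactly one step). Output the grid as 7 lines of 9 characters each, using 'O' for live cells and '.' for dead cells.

Answer: O.OOO...O
OOOO..O.O
....OOO..
.O....OOO
....O.OOO
O.O.O.OO.
O..OOO..O

Derivation:
Simulating step by step:
Generation 0 (given above): 22 live cells
Generation 1: 32 live cells
(generation 1 grid is the final answer)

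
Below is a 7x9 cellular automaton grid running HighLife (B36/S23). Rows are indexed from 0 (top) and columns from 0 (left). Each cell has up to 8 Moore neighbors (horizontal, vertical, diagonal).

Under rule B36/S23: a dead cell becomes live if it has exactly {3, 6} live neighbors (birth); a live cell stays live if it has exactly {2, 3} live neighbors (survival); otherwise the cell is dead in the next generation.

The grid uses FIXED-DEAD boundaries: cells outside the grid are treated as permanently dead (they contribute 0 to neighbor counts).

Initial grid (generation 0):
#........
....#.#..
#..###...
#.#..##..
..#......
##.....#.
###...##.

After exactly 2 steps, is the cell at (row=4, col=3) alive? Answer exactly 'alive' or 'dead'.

Answer: dead

Derivation:
Simulating step by step:
Generation 0 (given above): 20 live cells
Generation 1: 17 live cells
.........
...##....
.#.#.....
..#..##..
#.#...#..
#.....##.
#.#...##.
Generation 2: 14 live cells
.........
..###....
...#.#...
..##.##..
.........
#....#...
.#....##.

Cell (4,3) at generation 2: 0 -> dead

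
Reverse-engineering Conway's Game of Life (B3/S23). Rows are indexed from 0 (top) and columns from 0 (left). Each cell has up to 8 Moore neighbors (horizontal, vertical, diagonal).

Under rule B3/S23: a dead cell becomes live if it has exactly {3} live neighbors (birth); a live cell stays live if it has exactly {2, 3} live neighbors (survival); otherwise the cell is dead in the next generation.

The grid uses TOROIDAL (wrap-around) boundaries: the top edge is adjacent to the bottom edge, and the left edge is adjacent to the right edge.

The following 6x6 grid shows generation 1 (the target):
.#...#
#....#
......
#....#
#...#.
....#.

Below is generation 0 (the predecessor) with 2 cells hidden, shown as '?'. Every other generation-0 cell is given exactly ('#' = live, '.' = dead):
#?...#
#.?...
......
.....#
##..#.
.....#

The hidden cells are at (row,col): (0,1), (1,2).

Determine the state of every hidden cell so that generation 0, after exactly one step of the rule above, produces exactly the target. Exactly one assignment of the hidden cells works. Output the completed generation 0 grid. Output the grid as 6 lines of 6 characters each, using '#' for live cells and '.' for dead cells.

Hidden generation-0 cells (in order): (0,1), (1,2).
A hidden cell only influences target cells in its own 3x3 neighborhood. Try each of the 2^2 = 4 assignments, step the completed generation 0 forward once under B3/S23, and compare with the target:
  (0,1)=. (1,2)=. -> step gives (0,0)='#' but target has '.' -> reject
  (0,1)=. (1,2)=# -> step gives (0,0)='#' but target has '.' -> reject
  (0,1)=# (1,2)=. -> step gives (1,1)='#' but target has '.' -> reject
  (0,1)=# (1,2)=# -> step reproduces the target at every cell -> ACCEPT
Unique solution: (0,1)=live, (1,2)=live.
Check: live-neighbor counts of every cell in the completed generation 0:
432123
341113
221112
321122
311124
642134
Applying B3/S23 to generation 0 with these counts gives:
.#...#
#....#
......
#....#
#...#.
....#.
which matches the target exactly.

Answer: ##...#
#.#...
......
.....#
##..#.
.....#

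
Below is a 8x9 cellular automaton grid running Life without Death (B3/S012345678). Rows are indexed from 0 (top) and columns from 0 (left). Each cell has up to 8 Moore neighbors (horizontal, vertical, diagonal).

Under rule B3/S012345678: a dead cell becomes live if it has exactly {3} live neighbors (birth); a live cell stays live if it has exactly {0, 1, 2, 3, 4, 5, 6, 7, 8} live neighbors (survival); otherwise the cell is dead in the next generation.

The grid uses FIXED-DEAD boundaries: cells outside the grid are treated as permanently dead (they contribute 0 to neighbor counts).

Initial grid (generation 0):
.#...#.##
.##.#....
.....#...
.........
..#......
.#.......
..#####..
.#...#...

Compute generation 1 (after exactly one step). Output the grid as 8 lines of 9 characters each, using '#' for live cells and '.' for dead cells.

Answer: .##..#.##
.##.###..
.....#...
.........
..#......
.#..##...
.######..
.###.##..

Derivation:
Simulating step by step:
Generation 0 (given above): 17 live cells
Generation 1: 26 live cells
(generation 1 grid is the final answer)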